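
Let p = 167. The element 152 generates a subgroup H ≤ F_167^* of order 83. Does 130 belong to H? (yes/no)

130 ∈ ⟨152⟩ iff 130^83 ≡ 1 (mod 167), since |⟨152⟩| = 83.
130^83 mod 167 = 1.
Since 1 = 1, 130 lies in the subgroup.

yes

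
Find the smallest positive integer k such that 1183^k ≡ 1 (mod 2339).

2338

The order of 1183 must divide p − 1 = 2338 = 2 · 7 · 167.
Divisors: 1, 2, 7, 14, 167, 334, 1169, 2338.
Check each in increasing order: 1183^1 ≡ 1183;  1183^2 ≡ 767;  1183^7 ≡ 632;  1183^14 ≡ 1794;  1183^167 ≡ 1052;  1183^334 ≡ 357;  1183^1169 ≡ 2338;  1183^2338 ≡ 1.
Smallest exponent giving 1 is 2338.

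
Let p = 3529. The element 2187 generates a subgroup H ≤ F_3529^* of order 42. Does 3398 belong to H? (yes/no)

yes

3398 ∈ ⟨2187⟩ iff 3398^42 ≡ 1 (mod 3529), since |⟨2187⟩| = 42.
3398^42 mod 3529 = 1.
Since 1 = 1, 3398 lies in the subgroup.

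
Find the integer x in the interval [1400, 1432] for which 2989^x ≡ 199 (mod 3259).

1414

Compute 2989^1400 mod 3259 = 499, then multiply by 2989 repeatedly:
  2989^1400=499  2989^1401=2148  2989^1402=142  2989^1403=768  2989^1404=1216
  2989^1405=839  2989^1406=1600  2989^1407=1447  2989^1408=390  2989^1409=2247
  2989^1410=2743  2989^1411=2442  2989^1412=2237  2989^1413=2184  2989^1414=199
Found 199 at exponent 1414.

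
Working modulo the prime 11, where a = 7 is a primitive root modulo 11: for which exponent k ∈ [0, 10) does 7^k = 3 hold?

4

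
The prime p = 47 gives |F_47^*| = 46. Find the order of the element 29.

46

The order of 29 must divide p − 1 = 46 = 2 · 23.
Divisors: 1, 2, 23, 46.
Check each in increasing order: 29^1 ≡ 29;  29^2 ≡ 42;  29^23 ≡ 46;  29^46 ≡ 1.
Smallest exponent giving 1 is 46.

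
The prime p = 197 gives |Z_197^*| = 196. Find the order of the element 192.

196

The order of 192 must divide p − 1 = 196 = 2^2 · 7^2.
Divisors: 1, 2, 4, 7, 14, 28, 49, 98, 196.
Check each in increasing order: 192^1 ≡ 192;  192^2 ≡ 25;  192^4 ≡ 34;  192^7 ≡ 84;  192^14 ≡ 161;  192^28 ≡ 114;  192^49 ≡ 14;  192^98 ≡ 196;  192^196 ≡ 1.
Smallest exponent giving 1 is 196.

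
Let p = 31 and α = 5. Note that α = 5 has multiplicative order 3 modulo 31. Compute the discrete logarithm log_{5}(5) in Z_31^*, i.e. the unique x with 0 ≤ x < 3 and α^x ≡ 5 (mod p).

Successive powers of 5 modulo 31:
  5^0=1  5^1=5
So 5^1 ≡ 5 (mod 31), giving x = 1.

1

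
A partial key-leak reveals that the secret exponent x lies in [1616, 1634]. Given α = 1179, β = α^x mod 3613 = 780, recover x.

1629

Compute 1179^1616 mod 3613 = 2288, then multiply by 1179 repeatedly:
  1179^1616=2288  1179^1617=2254  1179^1618=1911  1179^1619=2170  1179^1620=426
  1179^1621=47  1179^1622=1218  1179^1623=1661  1179^1624=73  1179^1625=2968
  1179^1626=1888  1179^1627=344  1179^1628=920  1179^1629=780
Found 780 at exponent 1629.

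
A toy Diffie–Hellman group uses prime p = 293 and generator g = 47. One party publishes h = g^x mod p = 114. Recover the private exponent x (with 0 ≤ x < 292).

99

Baby-step giant-step with m = ceil(sqrt(292)) = 18.
Baby table (47^j mod 293 for j=0..17):
  0:1  1:47  2:158  3:101  4:59  5:136  6:239  7:99
  8:258  9:113  10:37  11:274  12:279  13:221  14:132  15:51
  16:53  17:147
Giant step factor: 47^(-18) ≡ 212 (mod 293).
Scan 114·212^i mod 293 for i = 0, 1, …:
  i=0: 114   i=1: 142   i=2: 218   i=3: 215
  i=4: 165   i=5: 113
Match at i=5, j=9: x = 5·18 + 9 = 99.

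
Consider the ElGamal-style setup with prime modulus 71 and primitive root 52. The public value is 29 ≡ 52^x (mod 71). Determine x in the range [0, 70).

Baby-step giant-step with m = ceil(sqrt(70)) = 9.
Baby table (52^j mod 71 for j=0..8):
  0:1  1:52  2:6  3:28  4:36  5:26  6:3  7:14
  8:18
Giant step factor: 52^(-9) ≡ 11 (mod 71).
Scan 29·11^i mod 71 for i = 0, 1, …:
  i=0: 29   i=1: 35   i=2: 30   i=3: 46
  i=4: 9   i=5: 28
Match at i=5, j=3: x = 5·9 + 3 = 48.

48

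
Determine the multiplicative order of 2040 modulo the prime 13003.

The order of 2040 must divide p − 1 = 13002 = 2 · 3 · 11 · 197.
Divisors: 1, 2, 3, 6, 11, 22, 33, 66, 197, 394, 591, 1182, 2167, 4334, 6501, 13002.
Check each in increasing order: 2040^1 ≡ 2040;  2040^2 ≡ 640;  2040^3 ≡ 5300;  2040^6 ≡ 3520;  2040^11 ≡ 4289;  2040^22 ≡ 9279;  2040^33 ≡ 8451;  2040^66 ≡ 6925;  2040^197 ≡ 279;  2040^394 ≡ 12826;  2040^591 ≡ 2629;  2040^1182 ≡ 7048;  2040^2167 ≡ 1688;  2040^4334 ≡ 1687;  2040^6501 ≡ 13002;  2040^13002 ≡ 1.
Smallest exponent giving 1 is 13002.

13002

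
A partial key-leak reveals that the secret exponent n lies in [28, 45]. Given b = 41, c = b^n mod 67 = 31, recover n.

37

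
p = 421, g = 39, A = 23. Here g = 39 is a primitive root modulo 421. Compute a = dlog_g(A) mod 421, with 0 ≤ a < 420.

Baby-step giant-step with m = ceil(sqrt(420)) = 21.
Baby table (39^j mod 421 for j=0..20):
  0:1  1:39  2:258  3:379  4:46  5:110  6:80  7:173
  8:11  9:8  10:312  11:380  12:85  13:368  14:38  15:219
  16:121  17:88  18:64  19:391  20:93
Giant step factor: 39^(-21) ≡ 408 (mod 421).
Scan 23·408^i mod 421 for i = 0, 1, …:
  i=0: 23   i=1: 122   i=2: 98   i=3: 410
  i=4: 143   i=5: 246   i=6: 170   i=7: 316
  i=8: 102   i=9: 358   i=10: 398   i=11: 299
  i=12: 323   i=13: 11
Match at i=13, j=8: a = 13·21 + 8 = 281.

281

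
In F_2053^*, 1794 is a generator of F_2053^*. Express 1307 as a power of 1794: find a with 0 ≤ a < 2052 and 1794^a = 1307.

Baby-step giant-step with m = ceil(sqrt(2052)) = 46.
Baby table (1794^j mod 2053 for j=0..45):
  0:1  1:1794  2:1385  3:560  4:723  5:1619  6:1544  7:439
  8:1267  9:327  10:1533  11:1235  12:403  13:326  14:1792  15:1903
  16:1896  17:1656  18:173  19:359  20:1457  21:389  22:1899  23:879
  24:222  25:2039  26:1573  27:1140  28:372  29:143  30:1970  31:967
  32:13  33:739  34:1581  35:1121  36:1187  37:517  38:1595  39:1601
  40:47  41:145  42:1452  43:1684  44:1133  45:132
Giant step factor: 1794^(-46) ≡ 1313 (mod 2053).
Scan 1307·1313^i mod 2053 for i = 0, 1, …:
  i=0: 1307   i=1: 1836   i=2: 446   i=3: 493
  i=4: 614   i=5: 1406   i=6: 431   i=7: 1328
  i=8: 667   i=9: 1193     …   i=41: 611
  i=42: 1573
Match at i=42, j=26: a = 42·46 + 26 = 1958.

1958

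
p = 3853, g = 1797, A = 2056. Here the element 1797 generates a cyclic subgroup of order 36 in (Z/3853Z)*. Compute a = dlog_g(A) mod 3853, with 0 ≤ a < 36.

Successive powers of 1797 modulo 3853:
  1797^0=1  1797^1=1797  1797^2=395  1797^3=863  1797^4=1905  1797^5=1821
  1797^6=1140  1797^7=2637  1797^8=3352  1797^9=1305  1797^10=2461  1797^11=3026
  1797^12=1139  1797^13=840  1797^14=2957  1797^15=442  1797^16=556  1797^17=1205
  1797^18=3852  1797^19=2056
So 1797^19 ≡ 2056 (mod 3853), giving a = 19.

19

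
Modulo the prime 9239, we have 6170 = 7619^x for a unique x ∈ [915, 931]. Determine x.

926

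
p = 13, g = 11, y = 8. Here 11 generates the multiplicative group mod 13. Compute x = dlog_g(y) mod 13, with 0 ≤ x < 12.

9

Successive powers of 11 modulo 13:
  11^0=1  11^1=11  11^2=4  11^3=5  11^4=3  11^5=7
  11^6=12  11^7=2  11^8=9  11^9=8
So 11^9 ≡ 8 (mod 13), giving x = 9.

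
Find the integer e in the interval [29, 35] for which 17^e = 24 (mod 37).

Compute 17^29 mod 37 = 5, then multiply by 17 repeatedly:
  17^29=5  17^30=11  17^31=2  17^32=34  17^33=23
  17^34=21  17^35=24
Found 24 at exponent 35.

35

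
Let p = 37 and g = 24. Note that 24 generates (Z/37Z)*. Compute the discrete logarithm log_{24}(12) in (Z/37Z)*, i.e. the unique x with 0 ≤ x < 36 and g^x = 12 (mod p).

32

Successive powers of 24 modulo 37:
  24^0=1  24^1=24  24^2=21  24^3=23  24^4=34  24^5=2
  24^6=11  24^7=5  24^8=9  24^9=31  24^10=4  24^11=22
  24^12=10  24^13=18  24^14=25  24^15=8  24^16=7  24^17=20
  24^18=36  24^19=13  24^20=16  24^21=14  24^22=3  24^23=35
  24^24=26  24^25=32  24^26=28  24^27=6  24^28=33  24^29=15
  24^30=27  24^31=19  24^32=12
So 24^32 ≡ 12 (mod 37), giving x = 32.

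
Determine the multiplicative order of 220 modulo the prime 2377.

2376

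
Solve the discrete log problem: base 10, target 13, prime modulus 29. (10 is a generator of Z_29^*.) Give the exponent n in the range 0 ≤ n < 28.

Successive powers of 10 modulo 29:
  10^0=1  10^1=10  10^2=13
So 10^2 ≡ 13 (mod 29), giving n = 2.

2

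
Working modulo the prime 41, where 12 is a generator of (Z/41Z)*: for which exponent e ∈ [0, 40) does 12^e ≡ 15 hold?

Successive powers of 12 modulo 41:
  12^0=1  12^1=12  12^2=21  12^3=6  12^4=31  12^5=3
  12^6=36  12^7=22  12^8=18  12^9=11  12^10=9  12^11=26
  12^12=25  12^13=13  12^14=33  12^15=27  12^16=37  12^17=34
  12^18=39  12^19=17  12^20=40  12^21=29  12^22=20  12^23=35
  12^24=10  12^25=38  12^26=5  12^27=19  12^28=23  12^29=30
  12^30=32  12^31=15
So 12^31 ≡ 15 (mod 41), giving e = 31.

31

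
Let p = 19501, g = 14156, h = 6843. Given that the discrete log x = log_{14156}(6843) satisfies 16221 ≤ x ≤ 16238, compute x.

16238

Compute 14156^16221 mod 19501 = 16649, then multiply by 14156 repeatedly:
  14156^16221=16649  14156^16222=13659  14156^16223=4389  14156^16224=498  14156^16225=9827
  14156^16226=10379  14156^16227=4590  14156^16228=18209  14156^16229=2386  14156^16230=484
  14156^16231=6653  14156^16232=9539  14156^16233=9160  14156^16234=6811  14156^16235=3572
  14156^16236=18640  14156^16237=19310  14156^16238=6843
Found 6843 at exponent 16238.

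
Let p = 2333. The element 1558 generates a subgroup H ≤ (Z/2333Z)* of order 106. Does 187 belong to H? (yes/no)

yes

187 ∈ ⟨1558⟩ iff 187^106 ≡ 1 (mod 2333), since |⟨1558⟩| = 106.
187^106 mod 2333 = 1.
Since 1 = 1, 187 lies in the subgroup.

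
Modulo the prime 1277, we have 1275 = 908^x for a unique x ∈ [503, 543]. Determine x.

515

Compute 908^503 mod 1277 = 104, then multiply by 908 repeatedly:
  908^503=104  908^504=1211  908^505=91  908^506=900  908^507=1197
  908^508=149  908^509=1207  908^510=290  908^511=258  908^512=573
  908^513=545  908^514=661  908^515=1275
Found 1275 at exponent 515.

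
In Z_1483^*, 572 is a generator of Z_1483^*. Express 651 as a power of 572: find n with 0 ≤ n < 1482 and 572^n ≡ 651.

Baby-step giant-step with m = ceil(sqrt(1482)) = 39.
Baby table (572^j mod 1483 for j=0..38):
  0:1  1:572  2:924  3:580  4:1051  5:557  6:1242  7:67
  8:1249  9:1105  10:302  11:716  12:244  13:166  14:40  15:635
  16:1368  17:955  18:516  19:35  20:741  21:1197  22:1021  23:1193
  24:216  25:463  26:862  27:708  28:117  29:189  30:1332  31:1125
  32:1361  33:1400  34:1463  35:424  36:799  37:264  38:1225
Giant step factor: 572^(-39) ≡ 805 (mod 1483).
Scan 651·805^i mod 1483 for i = 0, 1, …:
  i=0: 651   i=1: 556   i=2: 1197
Match at i=2, j=21: n = 2·39 + 21 = 99.

99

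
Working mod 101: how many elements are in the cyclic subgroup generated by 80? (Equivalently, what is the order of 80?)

25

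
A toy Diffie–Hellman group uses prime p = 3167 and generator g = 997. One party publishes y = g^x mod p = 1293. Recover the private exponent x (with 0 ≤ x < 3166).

1143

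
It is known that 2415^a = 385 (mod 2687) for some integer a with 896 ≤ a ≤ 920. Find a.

Compute 2415^896 mod 2687 = 2208, then multiply by 2415 repeatedly:
  2415^896=2208  2415^897=1312  2415^898=507  2415^899=1820  2415^900=2055
  2415^901=2623  2415^902=1286  2415^903=2205  2415^904=2128  2415^905=1576
  2415^906=1248  2415^907=1793  2415^908=1338  2415^909=1496  2415^910=1512
  2415^911=2534  2415^912=1311  2415^913=779  2415^914=385
Found 385 at exponent 914.

914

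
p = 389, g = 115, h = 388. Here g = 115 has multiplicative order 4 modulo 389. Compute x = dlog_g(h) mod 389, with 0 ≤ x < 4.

2

Successive powers of 115 modulo 389:
  115^0=1  115^1=115  115^2=388
So 115^2 ≡ 388 (mod 389), giving x = 2.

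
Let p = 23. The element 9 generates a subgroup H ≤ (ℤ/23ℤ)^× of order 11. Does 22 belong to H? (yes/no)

⟨9⟩ has order 11; its elements mod 23 are {1, 2, 3, 4, 6, 8, 9, 12, 13, 16, 18}.
22 is not in this set.

no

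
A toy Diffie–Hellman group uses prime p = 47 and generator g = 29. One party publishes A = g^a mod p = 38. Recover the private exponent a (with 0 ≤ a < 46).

Successive powers of 29 modulo 47:
  29^0=1  29^1=29  29^2=42  29^3=43  29^4=25  29^5=20
  29^6=16  29^7=41  29^8=14  29^9=30  29^10=24  29^11=38
So 29^11 ≡ 38 (mod 47), giving a = 11.

11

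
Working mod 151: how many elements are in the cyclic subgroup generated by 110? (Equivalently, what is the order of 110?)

The order of 110 must divide p − 1 = 150 = 2 · 3 · 5^2.
Divisors: 1, 2, 3, 5, 6, 10, 15, 25, 30, 50, 75, 150.
Check each in increasing order: 110^1 ≡ 110;  110^2 ≡ 20;  110^3 ≡ 86;  110^5 ≡ 59;  110^6 ≡ 148;  110^10 ≡ 8;  110^15 ≡ 19;  110^25 ≡ 1.
Smallest exponent giving 1 is 25.

25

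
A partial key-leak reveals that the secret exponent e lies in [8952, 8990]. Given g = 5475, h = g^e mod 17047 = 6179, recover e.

Compute 5475^8952 mod 17047 = 13747, then multiply by 5475 repeatedly:
  5475^8952=13747  5475^8953=2320  5475^8954=1985  5475^8955=8936  5475^8956=16757
  5475^8957=14668  5475^8958=15930  5475^8959=4298  5475^8960=6690  5475^8961=10794
  5475^8962=12248  5475^8963=11949  5475^8964=11436  5475^8965=15516  5475^8966=4899
  5475^8967=7094  5475^8968=6584  5475^8969=10042  5475^8970=3375  5475^8971=16224
  5475^8972=11530  5475^8973=1709  5475^8974=15019  5475^8975=11344  5475^8976=6179
Found 6179 at exponent 8976.

8976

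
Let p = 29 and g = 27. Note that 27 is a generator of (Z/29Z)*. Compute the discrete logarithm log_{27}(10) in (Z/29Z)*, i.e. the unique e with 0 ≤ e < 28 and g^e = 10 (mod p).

Successive powers of 27 modulo 29:
  27^0=1  27^1=27  27^2=4  27^3=21  27^4=16  27^5=26
  27^6=6  27^7=17  27^8=24  27^9=10
So 27^9 ≡ 10 (mod 29), giving e = 9.

9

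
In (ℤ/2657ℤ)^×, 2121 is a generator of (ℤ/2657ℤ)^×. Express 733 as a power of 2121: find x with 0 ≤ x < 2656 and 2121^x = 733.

Baby-step giant-step with m = ceil(sqrt(2656)) = 52.
Baby table (2121^j mod 2657 for j=0..51):
  0:1  1:2121  2:340  3:1093  4:1349  5:2297  6:1656  7:2479
  8:2413  9:591  10:2064  11:1665  12:312  13:159  14:2457  15:920
  16:1082  17:1931  18:1214  19:261  20:925  21:1059  22:974  23:1365
  24:1692  25:1782  26:1368  27:84  28:145  29:1990  30:1474  31:1722
  32:1644  33:940  34:990  35:760  36:1818  37:671  38:1696  39:2295
  40:71  41:1799  42:227  43:550  44:127  45:1010  46:668  47:647
  48:1275  49:2106  50:409  51:1307
Giant step factor: 2121^(-52) ≡ 1800 (mod 2657).
Scan 733·1800^i mod 2657 for i = 0, 1, …:
  i=0: 733   i=1: 1528   i=2: 405   i=3: 982
  i=4: 695   i=5: 2210   i=6: 471   i=7: 217
  i=8: 21   i=9: 602     …   i=22: 486
  i=23: 647
Match at i=23, j=47: x = 23·52 + 47 = 1243.

1243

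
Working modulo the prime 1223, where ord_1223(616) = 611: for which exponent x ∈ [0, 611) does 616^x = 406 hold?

Baby-step giant-step with m = ceil(sqrt(611)) = 25.
Baby table (616^j mod 1223 for j=0..24):
  0:1  1:616  2:326  3:244  4:1098  5:49  6:832  7:75
  8:949  9:1213  10:1178  11:409  12:6  13:27  14:733  15:241
  16:473  17:294  18:100  19:450  20:802  21:1163  22:953  23:8
  24:36
Giant step factor: 616^(-25) ≡ 687 (mod 1223).
Scan 406·687^i mod 1223 for i = 0, 1, …:
  i=0: 406   i=1: 78   i=2: 997   i=3: 59
  i=4: 174   i=5: 907   i=6: 602   i=7: 200
  i=8: 424   i=9: 214     …   i=23: 863
  i=24: 949
Match at i=24, j=8: x = 24·25 + 8 = 608.

608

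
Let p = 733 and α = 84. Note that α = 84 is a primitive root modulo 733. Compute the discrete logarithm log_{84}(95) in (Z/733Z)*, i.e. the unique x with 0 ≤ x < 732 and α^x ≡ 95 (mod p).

Baby-step giant-step with m = ceil(sqrt(732)) = 28.
Baby table (84^j mod 733 for j=0..27):
  0:1  1:84  2:459  3:440  4:310  5:385  6:88  7:62
  8:77  9:604  10:159  11:162  12:414  13:325  14:179  15:376
  16:65  17:329  18:515  19:13  20:359  21:103  22:589  23:365
  24:607  25:411  26:73  27:268
Giant step factor: 84^(-28) ≡ 66 (mod 733).
Scan 95·66^i mod 733 for i = 0, 1, …:
  i=0: 95   i=1: 406   i=2: 408   i=3: 540
  i=4: 456   i=5: 43   i=6: 639   i=7: 393
  i=8: 283   i=9: 353     …   i=14: 561
  i=15: 376
Match at i=15, j=15: x = 15·28 + 15 = 435.

435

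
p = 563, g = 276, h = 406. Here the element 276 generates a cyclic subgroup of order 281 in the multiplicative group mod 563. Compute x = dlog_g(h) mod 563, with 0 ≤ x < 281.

Baby-step giant-step with m = ceil(sqrt(281)) = 17.
Baby table (276^j mod 563 for j=0..16):
  0:1  1:276  2:171  3:467  4:528  5:474  6:208  7:545
  8:99  9:300  10:39  11:67  12:476  13:197  14:324  15:470
  16:230
Giant step factor: 276^(-17) ≡ 81 (mod 563).
Scan 406·81^i mod 563 for i = 0, 1, …:
  i=0: 406   i=1: 232   i=2: 213   i=3: 363
  i=4: 127   i=5: 153   i=6: 7   i=7: 4
  i=8: 324
Match at i=8, j=14: x = 8·17 + 14 = 150.

150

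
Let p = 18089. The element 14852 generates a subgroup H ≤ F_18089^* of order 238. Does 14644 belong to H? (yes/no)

no

14644 ∈ ⟨14852⟩ iff 14644^238 ≡ 1 (mod 18089), since |⟨14852⟩| = 238.
14644^238 mod 18089 = 4477.
Since 4477 ≠ 1, 14644 does not lie in the subgroup.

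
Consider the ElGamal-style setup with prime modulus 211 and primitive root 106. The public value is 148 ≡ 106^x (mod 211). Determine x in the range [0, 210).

90

Baby-step giant-step with m = ceil(sqrt(210)) = 15.
Baby table (106^j mod 211 for j=0..14):
  0:1  1:106  2:53  3:132  4:66  5:33  6:122  7:61
  8:136  9:68  10:34  11:17  12:114  13:57  14:134
Giant step factor: 106^(-15) ≡ 63 (mod 211).
Scan 148·63^i mod 211 for i = 0, 1, …:
  i=0: 148   i=1: 40   i=2: 199   i=3: 88
  i=4: 58   i=5: 67   i=6: 1
Match at i=6, j=0: x = 6·15 + 0 = 90.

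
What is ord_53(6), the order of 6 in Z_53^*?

26

The order of 6 must divide p − 1 = 52 = 2^2 · 13.
Divisors: 1, 2, 4, 13, 26, 52.
Check each in increasing order: 6^1 ≡ 6;  6^2 ≡ 36;  6^4 ≡ 24;  6^13 ≡ 52;  6^26 ≡ 1.
Smallest exponent giving 1 is 26.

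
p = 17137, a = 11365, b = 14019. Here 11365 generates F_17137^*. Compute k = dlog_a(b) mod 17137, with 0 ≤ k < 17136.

103

Baby-step giant-step with m = ceil(sqrt(17136)) = 131.
Baby table (11365^j mod 17137 for j=0..130):
  0:1  1:11365  2:1656  3:4014  4:416  5:15165  6:3416  7:7535
  8:1686  9:2224  10:15822  11:15626  12:15896  13:16923  14:1344  15:5493
  16:14991  17:13798  18:10720  19:5867  20:15525  21:16210  22:3900  23:7218
  24:14888  25:8519  26:11522  27:3713  28:6951  29:13682  30:11929  31:2278
  32:12600  33:2228  34:9871  35:5113  36:14815  37:1450  38:10593  39:2020
  40:10857  41:3405  42:2479  43:607  44:9481  45:11246  46:3044  47:12594
  48:2586  49:17072  50:15303  51:12319  52:13282  53:7234  54:8221  55:741
  56:7198  57:10369  58:9673  59:16927  60:12530  61:12117  62:13910  63:15462
  64:2832  65:2394  66:11391  67:5817  68:12796  69:1958  70:8844  71:3555
  72:10666  73:9089  74:11786  75:5098  76:15710  77:10884  78:1794  79:12917
  80:6163  81:3576  82:9413  83:9591  84:10395  85:13834  86:8572  87:14072
  88:5796  89:14049  90:1456  91:10235  92:11956  93:667  94:5901  95:7784
  96:3966  97:3280  98:4225  99:16388  100:4704  101:10657  102:9626  103:14019
  104:3246  105:11966  106:11495  107:5324  108:13650  109:8126  110:697  111:4111
  112:6053  113:4427  114:15760  115:13613  116:16046  117:7973  118:9826  119:7798
  120:8843  121:9327  122:9010  123:5075  124:11370  125:7070  126:12294  127:3349
  128:108  129:10693  130:7478
Giant step factor: 11365^(-131) ≡ 10770 (mod 17137).
Scan 14019·10770^i mod 17137 for i = 0, 1, …:
  i=0: 14019
Match at i=0, j=103: k = 0·131 + 103 = 103.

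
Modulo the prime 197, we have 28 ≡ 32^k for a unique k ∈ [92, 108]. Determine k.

Compute 32^92 mod 197 = 188, then multiply by 32 repeatedly:
  32^92=188  32^93=106  32^94=43  32^95=194  32^96=101
  32^97=80  32^98=196  32^99=165  32^100=158  32^101=131
  32^102=55  32^103=184  32^104=175  32^105=84  32^106=127
  32^107=124  32^108=28
Found 28 at exponent 108.

108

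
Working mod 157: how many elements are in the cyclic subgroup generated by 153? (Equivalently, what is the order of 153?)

13

The order of 153 must divide p − 1 = 156 = 2^2 · 3 · 13.
Divisors: 1, 2, 3, 4, 6, 12, 13, 26, 39, 52, 78, 156.
Check each in increasing order: 153^1 ≡ 153;  153^2 ≡ 16;  153^3 ≡ 93;  153^4 ≡ 99;  153^6 ≡ 14;  153^12 ≡ 39;  153^13 ≡ 1.
Smallest exponent giving 1 is 13.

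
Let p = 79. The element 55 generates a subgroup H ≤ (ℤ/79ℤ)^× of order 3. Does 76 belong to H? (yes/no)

no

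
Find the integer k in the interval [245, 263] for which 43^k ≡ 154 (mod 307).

Compute 43^245 mod 307 = 47, then multiply by 43 repeatedly:
  43^245=47  43^246=179  43^247=22  43^248=25  43^249=154
Found 154 at exponent 249.

249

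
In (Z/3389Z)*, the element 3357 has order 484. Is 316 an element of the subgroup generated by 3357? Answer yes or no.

no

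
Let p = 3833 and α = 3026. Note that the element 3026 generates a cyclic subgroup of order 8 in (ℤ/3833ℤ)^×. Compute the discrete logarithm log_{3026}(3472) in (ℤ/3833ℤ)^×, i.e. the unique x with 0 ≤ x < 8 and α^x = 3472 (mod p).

Successive powers of 3026 modulo 3833:
  3026^0=1  3026^1=3026  3026^2=3472
So 3026^2 ≡ 3472 (mod 3833), giving x = 2.

2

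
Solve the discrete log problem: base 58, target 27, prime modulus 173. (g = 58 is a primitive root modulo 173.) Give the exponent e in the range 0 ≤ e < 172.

169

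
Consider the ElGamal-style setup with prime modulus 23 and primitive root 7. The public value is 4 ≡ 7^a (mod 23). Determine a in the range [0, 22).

Successive powers of 7 modulo 23:
  7^0=1  7^1=7  7^2=3  7^3=21  7^4=9  7^5=17
  7^6=4
So 7^6 ≡ 4 (mod 23), giving a = 6.

6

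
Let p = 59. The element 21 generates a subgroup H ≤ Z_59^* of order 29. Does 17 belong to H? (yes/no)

yes

17 ∈ ⟨21⟩ iff 17^29 ≡ 1 (mod 59), since |⟨21⟩| = 29.
17^29 mod 59 = 1.
Since 1 = 1, 17 lies in the subgroup.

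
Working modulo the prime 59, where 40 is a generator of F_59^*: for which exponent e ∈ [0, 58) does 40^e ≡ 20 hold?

46

Baby-step giant-step with m = ceil(sqrt(58)) = 8.
Baby table (40^j mod 59 for j=0..7):
  0:1  1:40  2:7  3:44  4:49  5:13  6:48  7:32
Giant step factor: 40^(-8) ≡ 36 (mod 59).
Scan 20·36^i mod 59 for i = 0, 1, …:
  i=0: 20   i=1: 12   i=2: 19   i=3: 35
  i=4: 21   i=5: 48
Match at i=5, j=6: e = 5·8 + 6 = 46.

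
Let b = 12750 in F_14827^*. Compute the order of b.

The order of 12750 must divide p − 1 = 14826 = 2 · 3 · 7 · 353.
Divisors: 1, 2, 3, 6, 7, 14, 21, 42, 353, 706, 1059, 2118, 2471, 4942, 7413, 14826.
Check each in increasing order: 12750^1 ≡ 12750;  12750^2 ≡ 14099;  12750^3 ≡ 14529;  12750^6 ≡ 14669;  12750^7 ≡ 1972;  12750^14 ≡ 4110;  12750^21 ≡ 9378;  12750^42 ≡ 7947;  12750^353 ≡ 1264;  12750^706 ≡ 11207;  12750^1059 ≡ 5863;  12750^2118 ≡ 5783;  12750^2471 ≡ 1.
Smallest exponent giving 1 is 2471.

2471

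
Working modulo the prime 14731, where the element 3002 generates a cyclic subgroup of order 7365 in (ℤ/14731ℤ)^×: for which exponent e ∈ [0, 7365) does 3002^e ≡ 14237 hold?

4764

Baby-step giant-step with m = ceil(sqrt(7365)) = 86.
Baby table (3002^j mod 14731 for j=0..85):
  0:1  1:3002  2:11363  3:9461  4:554  5:13236  6:4965  7:11889
  8:12296  9:11437  10:10644  11:1749  12:6262  13:1768  14:4376  15:11431
  16:7363  17:7226  18:8420  19:13175  20:13346  21:11103  22:9684  23:7105
  24:13453  25:8235  26:2852  27:2993  28:13807  29:10311  30:3791  31:8250
  32:3689  33:11397  34:8412  35:3890  36:10828  37:9070  38:5252  39:4334
  40:3195  41:1509  42:7601  43:14614  44:2310  45:11050  46:12619  47:8837
  48:12874  49:8335  50:8432  51:5006  52:2392  53:6787  54:1601  55:3896
  56:14109  57:3593  58:3094  59:7658  60:8956  61:1837  62:5280  63:4
  64:12008  65:1259  66:8382  67:2216  68:8751  69:5129  70:3363  71:4991
  72:1555  73:13114  74:6996  75:10317  76:7072  77:2773  78:1531  79:14721
  80:14173  81:4218  82:8507  83:9191  84:219  85:9274
Giant step factor: 3002^(-86) ≡ 14010 (mod 14731).
Scan 14237·14010^i mod 14731 for i = 0, 1, …:
  i=0: 14237   i=1: 2630   i=2: 4069   i=3: 12451
  i=4: 8739   i=5: 4049   i=6: 12140   i=7: 12005
  i=8: 6223   i=9: 6172     …   i=54: 14372
  i=55: 8412
Match at i=55, j=34: e = 55·86 + 34 = 4764.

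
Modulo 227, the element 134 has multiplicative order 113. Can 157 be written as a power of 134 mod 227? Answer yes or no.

157 ∈ ⟨134⟩ iff 157^113 ≡ 1 (mod 227), since |⟨134⟩| = 113.
157^113 mod 227 = 226.
Since 226 ≠ 1, 157 does not lie in the subgroup.

no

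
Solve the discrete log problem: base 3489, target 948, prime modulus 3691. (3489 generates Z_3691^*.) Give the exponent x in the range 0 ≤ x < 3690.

3229

Baby-step giant-step with m = ceil(sqrt(3690)) = 61.
Baby table (3489^j mod 3691 for j=0..60):
  0:1  1:3489  2:203  3:3286  4:608  5:2678  6:1621  7:1057
  8:564  9:493  10:71  11:422  12:3340  13:773  14:2567  15:1897
  16:670  17:1227  18:3134  19:1784  20:1350  21:434  22:916  23:3209
  24:1398  25:1811  26:3278  27:2224  28:1054  29:1170  30:3575  31:1286
  32:2289  33:2688  34:3292  35:3087  36:205  37:2882  38:1014  39:1868
  40:2837  41:2722  42:115  43:2607  44:1199  45:1408  46:3482  47:1617
  48:1865  49:3443  50:2113  51:1330  52:783  53:547  54:236  55:311
  56:3616  57:386  58:3230  59:847  60:2383
Giant step factor: 3489^(-61) ≡ 161 (mod 3691).
Scan 948·161^i mod 3691 for i = 0, 1, …:
  i=0: 948   i=1: 1297   i=2: 2121   i=3: 1909
  i=4: 996   i=5: 1643   i=6: 2462   i=7: 1445
  i=8: 112   i=9: 3268     …   i=51: 1355
  i=52: 386
Match at i=52, j=57: x = 52·61 + 57 = 3229.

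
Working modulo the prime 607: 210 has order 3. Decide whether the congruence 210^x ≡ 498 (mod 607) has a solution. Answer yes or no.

498 ∈ ⟨210⟩ iff 498^3 ≡ 1 (mod 607), since |⟨210⟩| = 3.
498^3 mod 607 = 309.
Since 309 ≠ 1, 498 does not lie in the subgroup.

no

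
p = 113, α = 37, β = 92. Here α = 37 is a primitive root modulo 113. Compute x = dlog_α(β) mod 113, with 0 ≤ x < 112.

11

Baby-step giant-step with m = ceil(sqrt(112)) = 11.
Baby table (37^j mod 113 for j=0..10):
  0:1  1:37  2:13  3:29  4:56  5:38  6:50  7:42
  8:85  9:94  10:88
Giant step factor: 37^(-11) ≡ 43 (mod 113).
Scan 92·43^i mod 113 for i = 0, 1, …:
  i=0: 92   i=1: 1
Match at i=1, j=0: x = 1·11 + 0 = 11.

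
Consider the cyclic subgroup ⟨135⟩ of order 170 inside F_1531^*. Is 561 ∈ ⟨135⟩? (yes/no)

no

561 ∈ ⟨135⟩ iff 561^170 ≡ 1 (mod 1531), since |⟨135⟩| = 170.
561^170 mod 1531 = 646.
Since 646 ≠ 1, 561 does not lie in the subgroup.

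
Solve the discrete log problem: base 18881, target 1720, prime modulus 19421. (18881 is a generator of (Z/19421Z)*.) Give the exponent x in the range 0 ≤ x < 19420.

17064

Baby-step giant-step with m = ceil(sqrt(19420)) = 140.
Baby table (18881^j mod 19421 for j=0..139):
  0:1  1:18881  2:285  3:1468  4:3541  5:10539  6:18714  7:12781
  8:12136  9:10858  10:1822  11:6591  12:14324  13:14019  14:3930  15:14110
  16:13053  17:1203  18:10694  19:12698  20:18114  21:6624  22:15925  23:4003
  24:13532  25:14437  26:11262  27:16714  28:5205  29:5345  30:7429  31:8487
  32:376  33:10591  34:10055  35:8180  36:10788  37:780  38:6062  39:8669
  40:18622  41:4198  42:5337  43:11749  44:6207  45:8053  46:1684  47:3427
  48:13836  49:5645  50:797  51:16303  52:13514  53:4736  54:6132  55:9711
  56:19151  57:9853  58:734  59:11481  60:14980  61:9357  62:16101  63:6068
  64:5429  65:911  66:13006  67:7162  68:16720  69:1965  70:7055  71:16237
  72:10312  73:5347  74:6349  75:9057  76:3312  77:17673  78:11712  79:6766
  80:16929  81:5631  82:8357  83:12313  84:12383  85:13425  86:13954  87:188
  88:15006  89:14738  90:4090  91:5394  92:390  93:3031  94:14045  95:9311
  96:2099  97:12379  98:15585  99:12814  100:13737  101:842  102:11424  103:6918
  104:12533  105:10109  106:17862  107:6757  108:2368  109:3066  110:14566  111:19286
  112:14637  113:367  114:15451  115:7490  116:14389  117:17761  118:3034  119:12425
  120:10166  121:6503  122:3581  123:8360  124:10693  125:13238  126:17829  127:5156
  128:12384  129:12885  130:14239  131:1656  132:18547  133:5856  134:3383  135:18175
  136:12526  137:13889  138:15867  139:15902
Giant step factor: 18881^(-140) ≡ 18391 (mod 19421).
Scan 1720·18391^i mod 19421 for i = 0, 1, …:
  i=0: 1720   i=1: 15132   i=2: 9103   i=3: 4253
  i=4: 8556   i=5: 4454   i=6: 15157   i=7: 2774
  i=8: 17088   i=9: 14207     …   i=120: 6457
  i=121: 10693
Match at i=121, j=124: x = 121·140 + 124 = 17064.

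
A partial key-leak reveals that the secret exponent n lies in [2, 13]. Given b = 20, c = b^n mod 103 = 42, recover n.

Compute 20^2 mod 103 = 91, then multiply by 20 repeatedly:
  20^2=91  20^3=69  20^4=41  20^5=99  20^6=23
  20^7=48  20^8=33  20^9=42
Found 42 at exponent 9.

9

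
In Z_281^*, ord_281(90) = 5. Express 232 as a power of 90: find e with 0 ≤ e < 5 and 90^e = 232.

2

Successive powers of 90 modulo 281:
  90^0=1  90^1=90  90^2=232
So 90^2 ≡ 232 (mod 281), giving e = 2.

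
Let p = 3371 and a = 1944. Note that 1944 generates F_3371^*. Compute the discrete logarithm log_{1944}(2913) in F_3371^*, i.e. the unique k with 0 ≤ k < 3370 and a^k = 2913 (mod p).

2956

Baby-step giant-step with m = ceil(sqrt(3370)) = 59.
Baby table (1944^j mod 3371 for j=0..58):
  0:1  1:1944  2:245  3:969  4:2718  5:1435  6:1823  7:991
  8:1663  9:83  10:2915  11:109  12:2894  13:3108  14:1120  15:2985
  16:1349  17:3189  18:147  19:2604  20:2305  21:861  22:1768  23:1943
  24:1672  25:724  26:1749  27:2088  28:388  29:2539  30:672  31:1791
  32:2832  33:565  34:2785  35:214  36:1383  37:1865  38:1735  39:1840
  40:329  41:2457  42:3072  43:1927  44:907  45:175  46:3100  47:2423
  48:1025  49:339  50:1671  51:2151  52:1504  53:1119  54:1041  55:1104
  56:2220  57:800  58:1169
Giant step factor: 1944^(-59) ≡ 1126 (mod 3371).
Scan 2913·1126^i mod 3371 for i = 0, 1, …:
  i=0: 2913   i=1: 55   i=2: 1252   i=3: 674
  i=4: 449   i=5: 3295   i=6: 2070   i=7: 1459
  i=8: 1157   i=9: 1576     …   i=49: 2226
  i=50: 1823
Match at i=50, j=6: k = 50·59 + 6 = 2956.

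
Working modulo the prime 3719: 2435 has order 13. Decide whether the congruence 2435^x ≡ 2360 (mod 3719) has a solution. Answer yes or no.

no

2360 ∈ ⟨2435⟩ iff 2360^13 ≡ 1 (mod 3719), since |⟨2435⟩| = 13.
2360^13 mod 3719 = 289.
Since 289 ≠ 1, 2360 does not lie in the subgroup.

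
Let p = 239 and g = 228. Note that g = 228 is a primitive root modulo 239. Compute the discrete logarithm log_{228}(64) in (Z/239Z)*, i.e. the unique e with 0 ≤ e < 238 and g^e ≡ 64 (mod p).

218

Baby-step giant-step with m = ceil(sqrt(238)) = 16.
Baby table (228^j mod 239 for j=0..15):
  0:1  1:228  2:121  3:103  4:62  5:35  6:93  7:172
  8:20  9:19  10:30  11:148  12:45  13:222  14:187  15:94
Giant step factor: 228^(-16) ≡ 144 (mod 239).
Scan 64·144^i mod 239 for i = 0, 1, …:
  i=0: 64   i=1: 134   i=2: 176   i=3: 10
  i=4: 6   i=5: 147   i=6: 136   i=7: 225
  i=8: 135   i=9: 81   i=10: 192   i=11: 163
  i=12: 50   i=13: 30
Match at i=13, j=10: e = 13·16 + 10 = 218.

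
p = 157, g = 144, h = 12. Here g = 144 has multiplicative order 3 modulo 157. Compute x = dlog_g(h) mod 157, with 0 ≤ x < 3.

Successive powers of 144 modulo 157:
  144^0=1  144^1=144  144^2=12
So 144^2 ≡ 12 (mod 157), giving x = 2.

2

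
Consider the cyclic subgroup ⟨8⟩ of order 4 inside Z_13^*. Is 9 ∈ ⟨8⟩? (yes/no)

no

⟨8⟩ has order 4; its elements mod 13 are {1, 5, 8, 12}.
9 is not in this set.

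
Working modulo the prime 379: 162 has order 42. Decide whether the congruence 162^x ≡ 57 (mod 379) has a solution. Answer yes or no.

yes

57 ∈ ⟨162⟩ iff 57^42 ≡ 1 (mod 379), since |⟨162⟩| = 42.
57^42 mod 379 = 1.
Since 1 = 1, 57 lies in the subgroup.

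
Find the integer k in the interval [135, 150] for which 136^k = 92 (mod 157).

135

Compute 136^135 mod 157 = 92, then multiply by 136 repeatedly:
  136^135=92
Found 92 at exponent 135.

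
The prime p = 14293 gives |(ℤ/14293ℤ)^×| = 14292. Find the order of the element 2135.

The order of 2135 must divide p − 1 = 14292 = 2^2 · 3^2 · 397.
Divisors: 1, 2, 3, 4, 6, 9, 12, 18, 36, 397, 794, 1191, 1588, 2382, 3573, 4764, 7146, 14292.
Check each in increasing order: 2135^1 ≡ 2135;  2135^2 ≡ 13051;  2135^3 ≡ 6828;  2135^4 ≡ 13213;  2135^6 ≡ 12111;  2135^9 ≡ 8903;  2135^12 ≡ 1555;  2135^18 ≡ 8724;  2135^36 ≡ 12244;  2135^397 ≡ 1841;  2135^794 ≡ 1840;  2135^1191 ≡ 14292;  2135^1588 ≡ 12452;  2135^2382 ≡ 1.
Smallest exponent giving 1 is 2382.

2382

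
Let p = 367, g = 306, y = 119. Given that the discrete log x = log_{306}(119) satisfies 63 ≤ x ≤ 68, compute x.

65

Compute 306^63 mod 367 = 247, then multiply by 306 repeatedly:
  306^63=247  306^64=347  306^65=119
Found 119 at exponent 65.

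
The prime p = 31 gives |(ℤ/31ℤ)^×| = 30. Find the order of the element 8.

5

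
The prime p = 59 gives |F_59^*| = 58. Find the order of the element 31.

The order of 31 must divide p − 1 = 58 = 2 · 29.
Divisors: 1, 2, 29, 58.
Check each in increasing order: 31^1 ≡ 31;  31^2 ≡ 17;  31^29 ≡ 58;  31^58 ≡ 1.
Smallest exponent giving 1 is 58.

58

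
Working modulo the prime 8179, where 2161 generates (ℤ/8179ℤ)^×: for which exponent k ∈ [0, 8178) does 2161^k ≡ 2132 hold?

733

Baby-step giant-step with m = ceil(sqrt(8178)) = 91.
Baby table (2161^j mod 8179 for j=0..90):
  0:1  1:2161  2:7891  3:7415  4:1154  5:7378  6:2987  7:1676
  8:6718  9:8052  10:3639  11:3860  12:7059  13:664  14:3579  15:5064
  16:7981  17:5609  18:7950  19:4050  20:520  21:3197  22:5641  23:3491
  24:3013  25:609  26:7409  27:4546  28:927  29:7571  30:2931  31:3345
  32:6488  33:1762  34:4447  35:7821  36:3367  37:4956  38:3605  39:3997
  40:493  41:2103  42:5238  43:7761  44:4571  45:5878  46:371  47:189
  48:7658  49:2821  50:2826  51:5452  52:4012  53:192  54:5962  55:1957
  56:534  57:735  58:1609  59:974  60:2811  61:5753  62:153  63:3473
  64:5010  65:5793  66:4803  67:132  68:7166  69:2879  70:5479  71:5106
  72:595  73:1692  74:399  75:3444  76:7773  77:5966  78:2422  79:7561
  80:5858  81:6225  82:5949  83:6580  84:4278  85:2488  86:2965  87:3208
  88:4875  89:323  90:2788
Giant step factor: 2161^(-91) ≡ 506 (mod 8179).
Scan 2132·506^i mod 8179 for i = 0, 1, …:
  i=0: 2132   i=1: 7343   i=2: 2292   i=3: 6513
  i=4: 7620   i=5: 3411   i=6: 197   i=7: 1534
  i=8: 7378
Match at i=8, j=5: k = 8·91 + 5 = 733.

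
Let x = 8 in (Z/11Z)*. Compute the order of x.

10

The order of 8 must divide p − 1 = 10 = 2 · 5.
Divisors: 1, 2, 5, 10.
Check each in increasing order: 8^1 ≡ 8;  8^2 ≡ 9;  8^5 ≡ 10;  8^10 ≡ 1.
Smallest exponent giving 1 is 10.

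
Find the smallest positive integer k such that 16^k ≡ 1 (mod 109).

The order of 16 must divide p − 1 = 108 = 2^2 · 3^3.
Divisors: 1, 2, 3, 4, 6, 9, 12, 18, 27, 36, 54, 108.
Check each in increasing order: 16^1 ≡ 16;  16^2 ≡ 38;  16^3 ≡ 63;  16^4 ≡ 27;  16^6 ≡ 45;  16^9 ≡ 1.
Smallest exponent giving 1 is 9.

9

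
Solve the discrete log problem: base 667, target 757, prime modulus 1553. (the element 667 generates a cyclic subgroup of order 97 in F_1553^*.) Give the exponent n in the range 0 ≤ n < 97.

32

Baby-step giant-step with m = ceil(sqrt(97)) = 10.
Baby table (667^j mod 1553 for j=0..9):
  0:1  1:667  2:731  3:1488  4:129  5:628  6:1119  7:933
  8:1111  9:256
Giant step factor: 667^(-10) ≡ 219 (mod 1553).
Scan 757·219^i mod 1553 for i = 0, 1, …:
  i=0: 757   i=1: 1165   i=2: 443   i=3: 731
Match at i=3, j=2: n = 3·10 + 2 = 32.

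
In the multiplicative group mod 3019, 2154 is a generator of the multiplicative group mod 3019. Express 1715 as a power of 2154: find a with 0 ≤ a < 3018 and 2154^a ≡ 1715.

319

Baby-step giant-step with m = ceil(sqrt(3018)) = 55.
Baby table (2154^j mod 3019 for j=0..54):
  0:1  1:2154  2:2532  3:1614  4:1687  5:1941  6:2618  7:2699
  8:2071  9:1871  10:2788  11:561  12:794  13:1522  14:2773  15:1460
  16:2061  17:1464  18:1620  19:2535  20:2038  21:226  22:745  23:1641
  24:2484  25:868  26:911  27:2963  28:136  29:101  30:186  31:2136
  32:3007  33:1323  34:2825  35:1765  36:889  37:860  38:1793  39:821
  40:2319  41:1700  42:2772  43:2325  44:2548  45:2869  46:2952  47:594
  48:2439  49:546  50:1693  51:2789  52:2715  53:307  54:117
Giant step factor: 2154^(-55) ≡ 2424 (mod 3019).
Scan 1715·2424^i mod 3019 for i = 0, 1, …:
  i=0: 1715   i=1: 3016   i=2: 1785   i=3: 613
  i=4: 564   i=5: 2548
Match at i=5, j=44: a = 5·55 + 44 = 319.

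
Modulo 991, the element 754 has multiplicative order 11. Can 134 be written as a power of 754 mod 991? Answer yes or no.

yes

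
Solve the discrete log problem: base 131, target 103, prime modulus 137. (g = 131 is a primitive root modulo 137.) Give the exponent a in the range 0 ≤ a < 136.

60

Baby-step giant-step with m = ceil(sqrt(136)) = 12.
Baby table (131^j mod 137 for j=0..11):
  0:1  1:131  2:36  3:58  4:63  5:33  6:76  7:92
  8:133  9:24  10:130  11:42
Giant step factor: 131^(-12) ≡ 81 (mod 137).
Scan 103·81^i mod 137 for i = 0, 1, …:
  i=0: 103   i=1: 123   i=2: 99   i=3: 73
  i=4: 22   i=5: 1
Match at i=5, j=0: a = 5·12 + 0 = 60.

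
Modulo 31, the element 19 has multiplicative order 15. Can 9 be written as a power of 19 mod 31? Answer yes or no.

yes

⟨19⟩ has order 15; its elements mod 31 are {1, 2, 4, 5, 7, 8, 9, 10, 14, 16, 18, 19, 20, 25, 28}.
9 is in this set.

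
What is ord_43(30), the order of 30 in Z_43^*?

42

The order of 30 must divide p − 1 = 42 = 2 · 3 · 7.
Divisors: 1, 2, 3, 6, 7, 14, 21, 42.
Check each in increasing order: 30^1 ≡ 30;  30^2 ≡ 40;  30^3 ≡ 39;  30^6 ≡ 16;  30^7 ≡ 7;  30^14 ≡ 6;  30^21 ≡ 42;  30^42 ≡ 1.
Smallest exponent giving 1 is 42.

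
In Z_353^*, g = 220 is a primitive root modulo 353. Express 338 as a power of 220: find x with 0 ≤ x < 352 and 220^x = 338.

182

Baby-step giant-step with m = ceil(sqrt(352)) = 19.
Baby table (220^j mod 353 for j=0..18):
  0:1  1:220  2:39  3:108  4:109  5:329  6:15  7:123
  8:232  9:208  10:223  11:346  12:225  13:80  14:303  15:296
  16:168  17:248  18:198
Giant step factor: 220^(-19) ≡ 348 (mod 353).
Scan 338·348^i mod 353 for i = 0, 1, …:
  i=0: 338   i=1: 75   i=2: 331   i=3: 110
  i=4: 156   i=5: 279   i=6: 17   i=7: 268
  i=8: 72   i=9: 346
Match at i=9, j=11: x = 9·19 + 11 = 182.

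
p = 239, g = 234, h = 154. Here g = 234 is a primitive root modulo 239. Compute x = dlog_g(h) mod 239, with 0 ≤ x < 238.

129

Baby-step giant-step with m = ceil(sqrt(238)) = 16.
Baby table (234^j mod 239 for j=0..15):
  0:1  1:234  2:25  3:114  4:147  5:221  6:90  7:28
  8:99  9:222  10:85  11:53  12:213  13:130  14:67  15:143
Giant step factor: 234^(-16) ≡ 120 (mod 239).
Scan 154·120^i mod 239 for i = 0, 1, …:
  i=0: 154   i=1: 77   i=2: 158   i=3: 79
  i=4: 159   i=5: 199   i=6: 219   i=7: 229
  i=8: 234
Match at i=8, j=1: x = 8·16 + 1 = 129.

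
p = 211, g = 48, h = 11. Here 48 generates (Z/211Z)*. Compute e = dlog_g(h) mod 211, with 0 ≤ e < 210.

66

Baby-step giant-step with m = ceil(sqrt(210)) = 15.
Baby table (48^j mod 211 for j=0..14):
  0:1  1:48  2:194  3:28  4:78  5:157  6:151  7:74
  8:176  9:8  10:173  11:75  12:13  13:202  14:201
Giant step factor: 48^(-15) ≡ 40 (mod 211).
Scan 11·40^i mod 211 for i = 0, 1, …:
  i=0: 11   i=1: 18   i=2: 87   i=3: 104
  i=4: 151
Match at i=4, j=6: e = 4·15 + 6 = 66.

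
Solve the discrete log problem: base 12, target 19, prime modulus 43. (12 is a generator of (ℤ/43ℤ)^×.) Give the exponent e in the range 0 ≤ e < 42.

37

Baby-step giant-step with m = ceil(sqrt(42)) = 7.
Baby table (12^j mod 43 for j=0..6):
  0:1  1:12  2:15  3:8  4:10  5:34  6:21
Giant step factor: 12^(-7) ≡ 7 (mod 43).
Scan 19·7^i mod 43 for i = 0, 1, …:
  i=0: 19   i=1: 4   i=2: 28   i=3: 24
  i=4: 39   i=5: 15
Match at i=5, j=2: e = 5·7 + 2 = 37.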